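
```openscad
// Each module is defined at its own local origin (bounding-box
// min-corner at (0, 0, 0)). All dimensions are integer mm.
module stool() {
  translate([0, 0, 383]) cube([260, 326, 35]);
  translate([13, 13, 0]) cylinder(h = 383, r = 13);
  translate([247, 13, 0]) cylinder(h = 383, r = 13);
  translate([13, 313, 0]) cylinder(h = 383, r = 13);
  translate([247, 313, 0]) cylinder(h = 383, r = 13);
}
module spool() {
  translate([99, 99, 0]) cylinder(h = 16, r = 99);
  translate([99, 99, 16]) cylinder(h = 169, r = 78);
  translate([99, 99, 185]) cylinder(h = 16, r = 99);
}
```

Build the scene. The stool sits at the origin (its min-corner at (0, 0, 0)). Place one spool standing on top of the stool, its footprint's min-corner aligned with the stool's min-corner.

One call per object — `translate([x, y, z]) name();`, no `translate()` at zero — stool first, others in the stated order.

stool();
translate([0, 0, 418]) spool();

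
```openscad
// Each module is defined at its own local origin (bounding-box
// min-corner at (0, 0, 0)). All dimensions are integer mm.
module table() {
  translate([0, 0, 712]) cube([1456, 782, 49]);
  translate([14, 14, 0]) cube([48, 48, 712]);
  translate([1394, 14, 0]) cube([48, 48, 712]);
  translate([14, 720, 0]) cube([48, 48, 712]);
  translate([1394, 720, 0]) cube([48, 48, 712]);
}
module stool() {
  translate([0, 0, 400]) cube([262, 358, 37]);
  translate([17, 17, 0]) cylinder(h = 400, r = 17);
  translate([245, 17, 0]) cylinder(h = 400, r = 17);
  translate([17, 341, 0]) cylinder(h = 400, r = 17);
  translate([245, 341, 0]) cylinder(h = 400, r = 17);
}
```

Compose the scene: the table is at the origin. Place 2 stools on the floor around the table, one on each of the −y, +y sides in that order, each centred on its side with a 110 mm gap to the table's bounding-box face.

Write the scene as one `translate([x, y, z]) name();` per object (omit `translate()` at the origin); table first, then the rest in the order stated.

table();
translate([597, -468, 0]) stool();
translate([597, 892, 0]) stool();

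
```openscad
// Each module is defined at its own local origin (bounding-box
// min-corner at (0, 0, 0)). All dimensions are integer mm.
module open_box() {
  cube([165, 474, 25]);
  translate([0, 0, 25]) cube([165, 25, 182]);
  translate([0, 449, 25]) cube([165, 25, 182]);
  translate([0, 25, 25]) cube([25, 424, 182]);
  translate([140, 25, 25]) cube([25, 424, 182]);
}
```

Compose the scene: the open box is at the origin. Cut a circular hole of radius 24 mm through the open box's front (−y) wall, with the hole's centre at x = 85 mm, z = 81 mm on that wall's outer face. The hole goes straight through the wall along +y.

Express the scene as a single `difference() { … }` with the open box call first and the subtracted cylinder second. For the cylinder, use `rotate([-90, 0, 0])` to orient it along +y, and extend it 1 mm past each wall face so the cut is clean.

difference() {
  open_box();
  translate([85, -1, 81]) rotate([-90, 0, 0]) cylinder(h = 27, r = 24);
}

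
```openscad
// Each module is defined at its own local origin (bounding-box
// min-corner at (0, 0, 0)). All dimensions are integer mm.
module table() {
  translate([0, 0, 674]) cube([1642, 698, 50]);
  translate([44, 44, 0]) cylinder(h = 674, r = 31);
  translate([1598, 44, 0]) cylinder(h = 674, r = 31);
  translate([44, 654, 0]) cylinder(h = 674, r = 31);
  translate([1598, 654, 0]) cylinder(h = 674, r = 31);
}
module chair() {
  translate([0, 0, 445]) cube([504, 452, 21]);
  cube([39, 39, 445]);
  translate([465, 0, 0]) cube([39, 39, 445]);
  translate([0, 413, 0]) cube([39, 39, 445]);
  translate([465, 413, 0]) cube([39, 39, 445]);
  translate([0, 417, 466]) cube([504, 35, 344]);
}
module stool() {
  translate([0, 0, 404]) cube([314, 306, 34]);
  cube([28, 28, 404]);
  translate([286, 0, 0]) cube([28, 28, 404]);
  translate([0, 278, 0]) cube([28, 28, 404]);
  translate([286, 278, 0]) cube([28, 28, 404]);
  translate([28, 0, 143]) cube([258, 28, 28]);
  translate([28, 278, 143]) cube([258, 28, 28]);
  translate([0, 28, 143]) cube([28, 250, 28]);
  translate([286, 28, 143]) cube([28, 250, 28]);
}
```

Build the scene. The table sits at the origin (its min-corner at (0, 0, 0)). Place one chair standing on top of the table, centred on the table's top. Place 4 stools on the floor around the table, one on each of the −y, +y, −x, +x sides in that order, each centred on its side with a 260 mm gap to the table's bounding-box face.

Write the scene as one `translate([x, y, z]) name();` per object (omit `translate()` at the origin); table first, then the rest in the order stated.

table();
translate([569, 123, 724]) chair();
translate([664, -566, 0]) stool();
translate([664, 958, 0]) stool();
translate([-574, 196, 0]) stool();
translate([1902, 196, 0]) stool();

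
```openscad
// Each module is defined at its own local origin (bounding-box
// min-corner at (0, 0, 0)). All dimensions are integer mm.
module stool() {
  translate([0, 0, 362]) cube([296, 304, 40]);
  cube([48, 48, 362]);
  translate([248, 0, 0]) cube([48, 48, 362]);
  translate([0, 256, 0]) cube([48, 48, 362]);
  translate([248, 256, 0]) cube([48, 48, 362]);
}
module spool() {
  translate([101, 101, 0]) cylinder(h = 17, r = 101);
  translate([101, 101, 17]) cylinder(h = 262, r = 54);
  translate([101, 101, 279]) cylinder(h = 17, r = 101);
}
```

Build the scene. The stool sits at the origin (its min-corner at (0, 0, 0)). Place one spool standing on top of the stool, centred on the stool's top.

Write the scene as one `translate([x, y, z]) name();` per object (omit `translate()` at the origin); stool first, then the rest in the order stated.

stool();
translate([47, 51, 402]) spool();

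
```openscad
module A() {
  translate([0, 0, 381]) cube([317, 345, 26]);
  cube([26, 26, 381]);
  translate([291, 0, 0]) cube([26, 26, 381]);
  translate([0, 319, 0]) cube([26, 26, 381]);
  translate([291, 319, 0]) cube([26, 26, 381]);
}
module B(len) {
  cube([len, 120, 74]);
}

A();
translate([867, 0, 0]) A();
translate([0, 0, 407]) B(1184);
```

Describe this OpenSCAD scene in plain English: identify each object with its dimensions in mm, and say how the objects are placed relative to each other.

A is a simple wooden stool: a rectangular seat 317 mm (x) by 345 mm (y), 26 mm thick, top face at z = 407 mm, on four square legs, each 26×26 mm in cross-section. The legs rest on z = 0, each flush with a corner of the seat.

B is a rectangular beam 1184 mm long (x), 120 mm deep (y), 74 mm thick (z).

The beam spans the tops of two stools placed 550 mm apart, resting at z = 407 mm.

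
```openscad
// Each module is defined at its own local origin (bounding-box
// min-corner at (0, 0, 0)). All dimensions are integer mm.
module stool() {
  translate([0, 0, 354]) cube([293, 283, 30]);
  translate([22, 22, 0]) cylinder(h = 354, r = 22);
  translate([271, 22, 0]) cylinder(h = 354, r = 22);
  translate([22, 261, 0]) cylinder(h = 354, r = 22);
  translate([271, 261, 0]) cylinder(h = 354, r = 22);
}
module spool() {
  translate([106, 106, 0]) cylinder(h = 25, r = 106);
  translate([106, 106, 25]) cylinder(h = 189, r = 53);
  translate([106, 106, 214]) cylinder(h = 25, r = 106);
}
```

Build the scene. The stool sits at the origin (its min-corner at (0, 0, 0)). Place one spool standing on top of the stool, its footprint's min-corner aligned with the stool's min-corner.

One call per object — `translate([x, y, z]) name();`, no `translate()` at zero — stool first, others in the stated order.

stool();
translate([0, 0, 384]) spool();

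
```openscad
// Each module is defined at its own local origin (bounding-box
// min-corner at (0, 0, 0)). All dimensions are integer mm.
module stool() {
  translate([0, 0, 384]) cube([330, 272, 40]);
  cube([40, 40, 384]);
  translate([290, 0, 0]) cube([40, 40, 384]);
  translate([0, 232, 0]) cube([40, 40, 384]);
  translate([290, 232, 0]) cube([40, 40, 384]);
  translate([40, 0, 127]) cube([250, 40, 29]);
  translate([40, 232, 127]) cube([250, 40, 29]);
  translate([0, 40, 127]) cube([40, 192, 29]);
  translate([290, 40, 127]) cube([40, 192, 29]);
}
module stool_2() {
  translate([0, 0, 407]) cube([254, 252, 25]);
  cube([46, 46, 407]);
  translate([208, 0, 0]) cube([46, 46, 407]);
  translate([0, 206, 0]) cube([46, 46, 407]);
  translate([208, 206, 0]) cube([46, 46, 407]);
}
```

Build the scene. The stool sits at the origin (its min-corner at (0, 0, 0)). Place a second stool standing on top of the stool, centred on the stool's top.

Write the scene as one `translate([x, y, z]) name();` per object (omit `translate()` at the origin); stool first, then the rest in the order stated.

stool();
translate([38, 10, 424]) stool_2();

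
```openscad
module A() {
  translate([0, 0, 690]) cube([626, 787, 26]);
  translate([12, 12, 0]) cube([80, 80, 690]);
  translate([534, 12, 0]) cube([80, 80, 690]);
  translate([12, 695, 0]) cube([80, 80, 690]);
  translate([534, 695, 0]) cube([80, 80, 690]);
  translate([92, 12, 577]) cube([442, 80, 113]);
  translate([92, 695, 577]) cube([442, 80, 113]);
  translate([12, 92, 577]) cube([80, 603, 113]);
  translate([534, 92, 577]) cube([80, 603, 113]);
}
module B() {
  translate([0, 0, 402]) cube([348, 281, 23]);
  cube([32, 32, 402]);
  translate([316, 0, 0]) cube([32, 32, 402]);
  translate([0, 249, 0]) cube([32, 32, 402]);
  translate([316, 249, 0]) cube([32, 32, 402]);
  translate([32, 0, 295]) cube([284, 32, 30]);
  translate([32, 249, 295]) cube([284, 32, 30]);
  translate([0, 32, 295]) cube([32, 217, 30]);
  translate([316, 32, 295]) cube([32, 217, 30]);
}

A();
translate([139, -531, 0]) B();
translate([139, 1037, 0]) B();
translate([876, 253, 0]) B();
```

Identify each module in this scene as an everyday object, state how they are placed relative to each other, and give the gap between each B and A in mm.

Each stool's nearest face is 250 mm from the table's bounding box.

A is a table. B is a stool. Three stools sit around the table at the −y, +y, +x sides. The gap between each stool and the table is 250 mm.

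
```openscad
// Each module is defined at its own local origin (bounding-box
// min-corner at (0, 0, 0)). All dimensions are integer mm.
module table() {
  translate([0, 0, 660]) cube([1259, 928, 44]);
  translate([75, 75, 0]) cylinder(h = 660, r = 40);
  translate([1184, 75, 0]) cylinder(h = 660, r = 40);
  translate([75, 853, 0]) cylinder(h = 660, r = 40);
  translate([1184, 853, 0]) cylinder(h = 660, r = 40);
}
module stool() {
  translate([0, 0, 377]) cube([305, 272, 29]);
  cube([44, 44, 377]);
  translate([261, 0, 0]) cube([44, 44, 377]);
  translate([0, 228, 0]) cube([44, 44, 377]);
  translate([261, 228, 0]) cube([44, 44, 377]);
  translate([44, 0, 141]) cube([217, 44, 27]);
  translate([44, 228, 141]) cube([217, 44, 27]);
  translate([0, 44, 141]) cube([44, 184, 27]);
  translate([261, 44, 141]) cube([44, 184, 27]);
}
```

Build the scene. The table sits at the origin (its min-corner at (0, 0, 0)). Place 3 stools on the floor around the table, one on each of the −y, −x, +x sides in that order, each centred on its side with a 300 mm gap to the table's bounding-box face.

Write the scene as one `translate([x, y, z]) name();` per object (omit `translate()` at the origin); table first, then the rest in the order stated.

table();
translate([477, -572, 0]) stool();
translate([-605, 328, 0]) stool();
translate([1559, 328, 0]) stool();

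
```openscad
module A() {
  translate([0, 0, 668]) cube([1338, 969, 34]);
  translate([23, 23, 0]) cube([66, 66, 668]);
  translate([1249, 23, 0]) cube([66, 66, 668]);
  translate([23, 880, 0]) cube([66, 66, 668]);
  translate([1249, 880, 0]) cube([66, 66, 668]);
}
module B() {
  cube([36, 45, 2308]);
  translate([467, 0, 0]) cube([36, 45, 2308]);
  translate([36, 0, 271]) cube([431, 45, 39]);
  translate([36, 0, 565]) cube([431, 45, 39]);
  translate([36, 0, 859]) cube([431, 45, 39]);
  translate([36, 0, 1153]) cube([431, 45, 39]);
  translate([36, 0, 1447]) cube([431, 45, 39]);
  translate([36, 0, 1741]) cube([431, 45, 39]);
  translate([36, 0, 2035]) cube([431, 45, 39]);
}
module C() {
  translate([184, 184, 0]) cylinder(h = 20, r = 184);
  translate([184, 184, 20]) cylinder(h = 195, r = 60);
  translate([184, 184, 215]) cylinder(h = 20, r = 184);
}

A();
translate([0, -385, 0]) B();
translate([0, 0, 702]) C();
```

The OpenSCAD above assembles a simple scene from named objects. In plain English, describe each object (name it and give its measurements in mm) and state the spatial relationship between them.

A is a table: top 1338 mm (x) × 969 mm (y), 34 mm thick, upper face at z = 702 mm, on four 66×66 mm square legs, each inset 23 mm from the nearest pair of top edges, running from z = 0 to the bottom of the top.

B is a wooden ladder with two side rails of 36×45 mm section and 2308 mm height, set 503 mm apart overall. Between them run 7 rectangular rungs (45 mm deep, 39 mm thick), front faces flush with the rails' −y face. The bottom of the first rung is 271 mm above the floor and each subsequent rung is 294 mm higher than the one below.

C is a spool: two coaxial disc flanges of radius 184 mm and thickness 20 mm, joined by a core cylinder of radius 60 mm and height 195 mm. The lower flange rests on z = 0 and the three cylinders share a vertical axis.

The ladder is on the floor beside the table on its −y side. The spool is on top of the table.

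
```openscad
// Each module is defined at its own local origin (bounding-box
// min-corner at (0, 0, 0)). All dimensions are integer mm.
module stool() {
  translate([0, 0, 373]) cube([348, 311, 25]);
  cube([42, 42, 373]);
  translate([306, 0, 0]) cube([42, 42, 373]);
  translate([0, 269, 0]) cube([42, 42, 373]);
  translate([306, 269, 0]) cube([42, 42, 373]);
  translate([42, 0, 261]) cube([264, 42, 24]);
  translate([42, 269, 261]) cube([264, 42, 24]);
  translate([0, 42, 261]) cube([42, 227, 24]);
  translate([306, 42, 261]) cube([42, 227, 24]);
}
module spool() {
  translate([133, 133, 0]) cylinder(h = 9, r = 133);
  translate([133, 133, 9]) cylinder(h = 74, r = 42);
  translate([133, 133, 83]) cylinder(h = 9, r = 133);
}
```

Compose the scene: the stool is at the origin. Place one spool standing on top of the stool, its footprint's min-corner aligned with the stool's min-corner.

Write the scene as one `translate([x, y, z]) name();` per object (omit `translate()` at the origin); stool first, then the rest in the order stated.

stool();
translate([0, 0, 398]) spool();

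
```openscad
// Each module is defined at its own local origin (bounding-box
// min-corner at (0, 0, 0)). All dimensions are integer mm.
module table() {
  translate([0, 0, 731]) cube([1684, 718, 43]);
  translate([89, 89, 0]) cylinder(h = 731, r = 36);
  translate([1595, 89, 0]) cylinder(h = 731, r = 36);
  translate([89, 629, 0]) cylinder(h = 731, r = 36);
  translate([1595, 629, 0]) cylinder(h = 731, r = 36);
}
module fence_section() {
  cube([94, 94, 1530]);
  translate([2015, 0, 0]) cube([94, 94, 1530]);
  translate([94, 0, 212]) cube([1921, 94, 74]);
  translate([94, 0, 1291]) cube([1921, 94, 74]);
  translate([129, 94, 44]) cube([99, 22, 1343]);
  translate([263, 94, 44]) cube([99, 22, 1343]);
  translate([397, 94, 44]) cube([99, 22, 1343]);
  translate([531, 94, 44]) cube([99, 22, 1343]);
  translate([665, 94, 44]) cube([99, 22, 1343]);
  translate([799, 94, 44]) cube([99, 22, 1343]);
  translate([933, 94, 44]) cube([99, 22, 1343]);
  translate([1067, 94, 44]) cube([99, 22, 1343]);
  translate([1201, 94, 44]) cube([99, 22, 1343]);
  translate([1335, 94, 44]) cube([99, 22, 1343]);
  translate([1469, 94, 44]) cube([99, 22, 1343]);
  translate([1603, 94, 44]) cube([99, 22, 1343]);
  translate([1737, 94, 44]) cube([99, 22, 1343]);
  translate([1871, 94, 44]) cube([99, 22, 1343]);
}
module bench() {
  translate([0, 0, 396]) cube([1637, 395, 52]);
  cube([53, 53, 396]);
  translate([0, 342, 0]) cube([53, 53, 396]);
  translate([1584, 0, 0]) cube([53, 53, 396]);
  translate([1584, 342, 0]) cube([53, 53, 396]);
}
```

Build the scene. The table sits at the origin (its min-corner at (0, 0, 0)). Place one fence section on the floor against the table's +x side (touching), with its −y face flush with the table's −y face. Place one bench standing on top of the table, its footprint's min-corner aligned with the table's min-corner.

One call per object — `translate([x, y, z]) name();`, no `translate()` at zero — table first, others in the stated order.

table();
translate([1684, 0, 0]) fence_section();
translate([0, 0, 774]) bench();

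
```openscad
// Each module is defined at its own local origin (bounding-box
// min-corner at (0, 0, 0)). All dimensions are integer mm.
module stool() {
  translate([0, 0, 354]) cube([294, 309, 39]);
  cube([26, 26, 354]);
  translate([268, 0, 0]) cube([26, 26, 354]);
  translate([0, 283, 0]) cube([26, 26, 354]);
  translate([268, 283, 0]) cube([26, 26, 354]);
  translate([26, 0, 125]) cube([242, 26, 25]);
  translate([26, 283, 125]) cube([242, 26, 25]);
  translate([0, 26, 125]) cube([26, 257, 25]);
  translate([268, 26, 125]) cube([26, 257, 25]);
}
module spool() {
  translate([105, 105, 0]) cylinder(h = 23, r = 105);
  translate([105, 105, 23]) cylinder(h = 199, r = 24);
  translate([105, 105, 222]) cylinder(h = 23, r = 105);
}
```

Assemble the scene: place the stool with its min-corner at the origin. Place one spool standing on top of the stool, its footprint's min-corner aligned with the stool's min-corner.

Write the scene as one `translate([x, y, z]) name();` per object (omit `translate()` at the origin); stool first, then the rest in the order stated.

stool();
translate([0, 0, 393]) spool();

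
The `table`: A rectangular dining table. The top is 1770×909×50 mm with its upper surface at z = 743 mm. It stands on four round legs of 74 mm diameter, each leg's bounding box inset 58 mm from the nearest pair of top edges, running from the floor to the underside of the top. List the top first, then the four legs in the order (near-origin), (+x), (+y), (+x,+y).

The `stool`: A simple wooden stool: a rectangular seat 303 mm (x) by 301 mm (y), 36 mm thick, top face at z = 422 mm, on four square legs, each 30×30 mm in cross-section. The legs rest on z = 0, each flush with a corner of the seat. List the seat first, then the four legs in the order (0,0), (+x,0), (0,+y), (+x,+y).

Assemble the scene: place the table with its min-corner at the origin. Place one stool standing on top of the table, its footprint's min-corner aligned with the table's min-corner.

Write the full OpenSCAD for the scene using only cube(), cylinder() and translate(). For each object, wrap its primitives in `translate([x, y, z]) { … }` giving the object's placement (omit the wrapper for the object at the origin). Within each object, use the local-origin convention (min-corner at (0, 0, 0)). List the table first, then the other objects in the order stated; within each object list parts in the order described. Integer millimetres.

translate([0, 0, 693]) cube([1770, 909, 50]);
translate([95, 95, 0]) cylinder(h = 693, r = 37);
translate([1675, 95, 0]) cylinder(h = 693, r = 37);
translate([95, 814, 0]) cylinder(h = 693, r = 37);
translate([1675, 814, 0]) cylinder(h = 693, r = 37);
translate([0, 0, 743]) {
  translate([0, 0, 386]) cube([303, 301, 36]);
  cube([30, 30, 386]);
  translate([273, 0, 0]) cube([30, 30, 386]);
  translate([0, 271, 0]) cube([30, 30, 386]);
  translate([273, 271, 0]) cube([30, 30, 386]);
}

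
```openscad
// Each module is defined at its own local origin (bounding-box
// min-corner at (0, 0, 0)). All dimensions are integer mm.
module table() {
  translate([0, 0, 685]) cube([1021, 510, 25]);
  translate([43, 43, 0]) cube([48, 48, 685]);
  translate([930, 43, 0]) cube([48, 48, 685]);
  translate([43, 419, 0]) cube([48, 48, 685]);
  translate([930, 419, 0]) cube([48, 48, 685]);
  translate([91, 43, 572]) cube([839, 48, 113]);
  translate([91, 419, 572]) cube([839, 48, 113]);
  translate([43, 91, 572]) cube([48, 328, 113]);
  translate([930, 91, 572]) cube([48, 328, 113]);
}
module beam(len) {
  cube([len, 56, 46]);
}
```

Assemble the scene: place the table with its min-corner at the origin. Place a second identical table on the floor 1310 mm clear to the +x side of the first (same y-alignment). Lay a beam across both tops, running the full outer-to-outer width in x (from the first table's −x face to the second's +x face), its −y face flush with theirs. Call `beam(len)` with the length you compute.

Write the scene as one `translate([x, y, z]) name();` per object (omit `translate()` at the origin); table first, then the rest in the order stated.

table();
translate([2331, 0, 0]) table();
translate([0, 0, 710]) beam(3352);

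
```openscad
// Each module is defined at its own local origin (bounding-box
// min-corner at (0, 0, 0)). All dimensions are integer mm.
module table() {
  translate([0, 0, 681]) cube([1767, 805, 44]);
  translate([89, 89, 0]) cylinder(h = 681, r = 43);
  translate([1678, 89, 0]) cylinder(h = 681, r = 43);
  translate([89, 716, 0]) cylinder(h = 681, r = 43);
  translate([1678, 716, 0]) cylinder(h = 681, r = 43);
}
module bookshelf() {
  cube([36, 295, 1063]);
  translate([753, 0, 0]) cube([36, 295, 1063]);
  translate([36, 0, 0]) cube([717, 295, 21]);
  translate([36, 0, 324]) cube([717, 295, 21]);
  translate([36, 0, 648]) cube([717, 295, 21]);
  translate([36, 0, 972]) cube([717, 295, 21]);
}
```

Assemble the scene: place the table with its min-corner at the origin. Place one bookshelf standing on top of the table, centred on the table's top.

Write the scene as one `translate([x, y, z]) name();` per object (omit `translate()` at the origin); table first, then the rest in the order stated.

table();
translate([489, 255, 725]) bookshelf();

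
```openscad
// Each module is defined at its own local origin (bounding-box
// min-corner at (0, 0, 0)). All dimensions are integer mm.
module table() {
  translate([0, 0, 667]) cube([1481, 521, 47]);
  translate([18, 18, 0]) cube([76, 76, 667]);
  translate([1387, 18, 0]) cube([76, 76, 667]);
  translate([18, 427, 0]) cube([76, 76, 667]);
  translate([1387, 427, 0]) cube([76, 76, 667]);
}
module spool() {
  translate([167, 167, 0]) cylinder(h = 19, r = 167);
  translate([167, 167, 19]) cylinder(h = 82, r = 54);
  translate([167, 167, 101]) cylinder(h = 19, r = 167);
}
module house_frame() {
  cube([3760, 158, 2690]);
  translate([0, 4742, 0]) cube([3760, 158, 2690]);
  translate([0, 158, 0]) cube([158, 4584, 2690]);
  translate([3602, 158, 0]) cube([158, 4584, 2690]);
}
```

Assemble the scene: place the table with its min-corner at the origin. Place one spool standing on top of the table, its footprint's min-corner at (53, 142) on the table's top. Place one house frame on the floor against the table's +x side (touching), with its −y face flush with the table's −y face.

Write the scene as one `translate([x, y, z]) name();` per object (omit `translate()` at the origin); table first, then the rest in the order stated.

table();
translate([53, 142, 714]) spool();
translate([1481, 0, 0]) house_frame();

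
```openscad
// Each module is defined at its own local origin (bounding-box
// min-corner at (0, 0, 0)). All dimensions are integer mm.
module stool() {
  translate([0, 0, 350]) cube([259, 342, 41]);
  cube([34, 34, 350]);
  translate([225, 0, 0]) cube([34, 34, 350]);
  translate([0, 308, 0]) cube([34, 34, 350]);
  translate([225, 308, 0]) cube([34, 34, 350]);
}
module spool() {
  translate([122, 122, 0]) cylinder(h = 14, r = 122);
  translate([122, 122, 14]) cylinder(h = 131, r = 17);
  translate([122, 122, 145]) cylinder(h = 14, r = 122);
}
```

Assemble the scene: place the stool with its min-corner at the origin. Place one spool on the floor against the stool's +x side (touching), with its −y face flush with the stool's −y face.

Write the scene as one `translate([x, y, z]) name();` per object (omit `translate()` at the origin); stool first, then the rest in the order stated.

stool();
translate([259, 0, 0]) spool();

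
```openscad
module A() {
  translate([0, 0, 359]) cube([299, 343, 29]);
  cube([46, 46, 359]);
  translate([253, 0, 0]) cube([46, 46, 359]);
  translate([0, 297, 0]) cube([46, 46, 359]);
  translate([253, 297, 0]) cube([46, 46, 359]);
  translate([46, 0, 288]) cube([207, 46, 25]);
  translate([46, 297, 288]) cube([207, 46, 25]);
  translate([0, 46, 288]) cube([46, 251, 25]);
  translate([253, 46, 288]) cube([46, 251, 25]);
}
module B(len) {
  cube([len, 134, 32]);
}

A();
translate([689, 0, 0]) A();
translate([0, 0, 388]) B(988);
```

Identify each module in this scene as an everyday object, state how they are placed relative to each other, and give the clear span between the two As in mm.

A is a stool. B is a beam. A beam spans the tops of two stools. The clear span between the two stools is 390 mm.

Second stool starts at x = 689; first ends at x = 299; clear span = 689 − 299 = 390 mm.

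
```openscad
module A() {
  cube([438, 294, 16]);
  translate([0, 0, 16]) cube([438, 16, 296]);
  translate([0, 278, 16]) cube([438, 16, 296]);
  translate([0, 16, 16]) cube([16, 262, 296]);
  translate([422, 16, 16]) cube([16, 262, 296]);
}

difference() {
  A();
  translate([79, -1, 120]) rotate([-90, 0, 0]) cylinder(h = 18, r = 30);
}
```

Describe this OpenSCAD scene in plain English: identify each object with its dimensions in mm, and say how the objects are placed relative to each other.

A is an open-topped rectangular box: outside dimensions 438×294×312 mm, with a uniform wall and base thickness of 16 mm. The base is a full 438×294 slab on the floor; four walls sit on top of the base. The front and back walls (the −y and +y sides) span the full width; the two side walls fit between them.

The open box has a circular hole of radius 30 mm through its front wall, centred at (x = 79, z = 120).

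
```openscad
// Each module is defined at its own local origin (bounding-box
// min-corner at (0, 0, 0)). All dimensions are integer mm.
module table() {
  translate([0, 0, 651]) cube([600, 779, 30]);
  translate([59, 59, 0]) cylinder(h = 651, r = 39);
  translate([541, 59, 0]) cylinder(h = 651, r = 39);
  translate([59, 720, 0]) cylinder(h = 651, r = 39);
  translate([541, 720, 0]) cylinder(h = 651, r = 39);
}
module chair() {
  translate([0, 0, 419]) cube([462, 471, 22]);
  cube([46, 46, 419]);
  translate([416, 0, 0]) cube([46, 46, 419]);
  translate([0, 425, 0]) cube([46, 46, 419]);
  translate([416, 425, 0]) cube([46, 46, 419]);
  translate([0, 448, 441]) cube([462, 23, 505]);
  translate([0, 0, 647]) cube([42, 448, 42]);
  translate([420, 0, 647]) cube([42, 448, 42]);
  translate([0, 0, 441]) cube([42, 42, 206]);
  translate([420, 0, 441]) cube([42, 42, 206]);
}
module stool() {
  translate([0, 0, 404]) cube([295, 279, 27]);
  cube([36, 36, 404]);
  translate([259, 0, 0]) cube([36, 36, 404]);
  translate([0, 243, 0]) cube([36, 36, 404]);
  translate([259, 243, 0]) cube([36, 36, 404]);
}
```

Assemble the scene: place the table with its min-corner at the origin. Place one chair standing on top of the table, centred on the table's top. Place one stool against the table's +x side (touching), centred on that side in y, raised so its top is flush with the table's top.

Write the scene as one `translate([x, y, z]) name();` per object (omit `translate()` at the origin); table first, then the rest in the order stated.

table();
translate([69, 154, 681]) chair();
translate([600, 250, 250]) stool();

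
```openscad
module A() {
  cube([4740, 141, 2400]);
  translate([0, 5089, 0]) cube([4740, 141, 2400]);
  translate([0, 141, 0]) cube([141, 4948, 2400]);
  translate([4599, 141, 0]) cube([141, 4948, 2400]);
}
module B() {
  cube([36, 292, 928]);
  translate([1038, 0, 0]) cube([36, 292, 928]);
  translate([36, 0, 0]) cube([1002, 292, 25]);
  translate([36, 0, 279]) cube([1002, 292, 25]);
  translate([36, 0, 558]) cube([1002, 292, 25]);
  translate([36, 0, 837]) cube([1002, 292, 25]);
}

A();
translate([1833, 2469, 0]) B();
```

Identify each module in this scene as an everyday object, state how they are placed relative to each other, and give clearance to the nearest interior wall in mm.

A is a house frame. B is a bookshelf. The bookshelf sits inside the house frame, centred. The clearance to the nearest interior wall is 1692 mm.

Clearances: x = 1692, y = 2328; minimum 1692 mm.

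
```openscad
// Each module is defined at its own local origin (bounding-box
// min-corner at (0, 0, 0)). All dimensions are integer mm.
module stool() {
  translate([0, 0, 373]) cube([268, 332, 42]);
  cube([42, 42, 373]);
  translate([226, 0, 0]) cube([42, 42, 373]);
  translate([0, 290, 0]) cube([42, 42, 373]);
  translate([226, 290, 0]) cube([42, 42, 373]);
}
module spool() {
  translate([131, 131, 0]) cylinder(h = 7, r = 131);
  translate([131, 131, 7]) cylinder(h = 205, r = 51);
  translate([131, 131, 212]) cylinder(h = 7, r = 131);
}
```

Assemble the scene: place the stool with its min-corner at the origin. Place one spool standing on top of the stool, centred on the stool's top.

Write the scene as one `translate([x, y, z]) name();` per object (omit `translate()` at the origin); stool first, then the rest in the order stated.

stool();
translate([3, 35, 415]) spool();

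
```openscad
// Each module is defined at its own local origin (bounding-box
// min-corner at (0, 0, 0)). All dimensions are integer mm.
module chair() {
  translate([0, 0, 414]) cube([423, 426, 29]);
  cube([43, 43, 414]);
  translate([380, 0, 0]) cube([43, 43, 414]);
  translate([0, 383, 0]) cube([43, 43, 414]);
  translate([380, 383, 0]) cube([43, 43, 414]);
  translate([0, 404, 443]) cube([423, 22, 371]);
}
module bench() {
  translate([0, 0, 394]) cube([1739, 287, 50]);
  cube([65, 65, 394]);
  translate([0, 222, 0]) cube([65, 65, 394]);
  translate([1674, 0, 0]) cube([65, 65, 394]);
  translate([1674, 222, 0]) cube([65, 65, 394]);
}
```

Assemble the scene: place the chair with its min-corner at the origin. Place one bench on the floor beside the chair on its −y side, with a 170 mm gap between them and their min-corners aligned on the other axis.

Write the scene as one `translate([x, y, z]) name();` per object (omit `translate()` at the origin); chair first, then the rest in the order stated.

chair();
translate([0, -457, 0]) bench();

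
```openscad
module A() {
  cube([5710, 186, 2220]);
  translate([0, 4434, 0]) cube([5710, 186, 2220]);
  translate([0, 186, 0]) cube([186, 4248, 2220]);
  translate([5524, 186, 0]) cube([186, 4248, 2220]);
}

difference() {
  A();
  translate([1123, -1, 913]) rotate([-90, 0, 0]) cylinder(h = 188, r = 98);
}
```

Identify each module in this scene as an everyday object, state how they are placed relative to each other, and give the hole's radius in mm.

The subtracted cylinder has r = 98 mm.

A is a house frame. The house frame has a circular hole through its front wall. The hole's radius is 98 mm.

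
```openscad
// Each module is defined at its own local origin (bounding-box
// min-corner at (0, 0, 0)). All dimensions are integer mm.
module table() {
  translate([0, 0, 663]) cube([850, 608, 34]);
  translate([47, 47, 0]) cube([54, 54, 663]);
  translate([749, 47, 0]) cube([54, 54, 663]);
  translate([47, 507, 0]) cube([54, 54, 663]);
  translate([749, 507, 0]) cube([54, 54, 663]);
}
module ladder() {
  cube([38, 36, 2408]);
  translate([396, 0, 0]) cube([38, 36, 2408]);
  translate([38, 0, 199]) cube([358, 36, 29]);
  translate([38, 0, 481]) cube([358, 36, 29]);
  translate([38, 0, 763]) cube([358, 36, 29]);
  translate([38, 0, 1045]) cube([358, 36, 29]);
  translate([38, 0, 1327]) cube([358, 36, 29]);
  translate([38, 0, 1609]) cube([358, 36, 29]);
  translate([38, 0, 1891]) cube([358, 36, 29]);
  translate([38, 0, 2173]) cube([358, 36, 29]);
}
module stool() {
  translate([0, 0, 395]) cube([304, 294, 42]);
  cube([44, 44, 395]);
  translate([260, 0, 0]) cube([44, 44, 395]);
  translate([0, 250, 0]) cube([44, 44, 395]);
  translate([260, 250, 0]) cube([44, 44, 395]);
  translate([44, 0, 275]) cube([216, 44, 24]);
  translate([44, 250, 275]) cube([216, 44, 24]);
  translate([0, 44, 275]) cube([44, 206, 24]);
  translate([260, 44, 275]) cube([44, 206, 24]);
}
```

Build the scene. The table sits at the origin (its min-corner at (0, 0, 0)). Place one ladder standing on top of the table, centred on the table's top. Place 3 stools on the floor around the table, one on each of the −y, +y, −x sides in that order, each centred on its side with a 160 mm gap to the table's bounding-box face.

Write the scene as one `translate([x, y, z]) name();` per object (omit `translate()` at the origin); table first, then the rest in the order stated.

table();
translate([208, 286, 697]) ladder();
translate([273, -454, 0]) stool();
translate([273, 768, 0]) stool();
translate([-464, 157, 0]) stool();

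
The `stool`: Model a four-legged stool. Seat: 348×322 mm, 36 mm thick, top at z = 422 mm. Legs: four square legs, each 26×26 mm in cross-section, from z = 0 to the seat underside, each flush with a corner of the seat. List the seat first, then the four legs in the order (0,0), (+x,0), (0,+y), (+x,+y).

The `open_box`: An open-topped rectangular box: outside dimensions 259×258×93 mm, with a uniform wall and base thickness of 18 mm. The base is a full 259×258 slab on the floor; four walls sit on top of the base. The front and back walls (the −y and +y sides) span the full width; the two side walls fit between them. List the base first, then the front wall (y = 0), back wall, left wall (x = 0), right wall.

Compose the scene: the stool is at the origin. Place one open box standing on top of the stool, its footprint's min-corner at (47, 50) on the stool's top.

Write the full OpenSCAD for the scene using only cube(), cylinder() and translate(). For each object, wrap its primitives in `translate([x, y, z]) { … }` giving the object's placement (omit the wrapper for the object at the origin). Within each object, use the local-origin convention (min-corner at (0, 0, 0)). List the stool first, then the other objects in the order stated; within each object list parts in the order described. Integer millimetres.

translate([0, 0, 386]) cube([348, 322, 36]);
cube([26, 26, 386]);
translate([322, 0, 0]) cube([26, 26, 386]);
translate([0, 296, 0]) cube([26, 26, 386]);
translate([322, 296, 0]) cube([26, 26, 386]);
translate([47, 50, 422]) {
  cube([259, 258, 18]);
  translate([0, 0, 18]) cube([259, 18, 75]);
  translate([0, 240, 18]) cube([259, 18, 75]);
  translate([0, 18, 18]) cube([18, 222, 75]);
  translate([241, 18, 18]) cube([18, 222, 75]);
}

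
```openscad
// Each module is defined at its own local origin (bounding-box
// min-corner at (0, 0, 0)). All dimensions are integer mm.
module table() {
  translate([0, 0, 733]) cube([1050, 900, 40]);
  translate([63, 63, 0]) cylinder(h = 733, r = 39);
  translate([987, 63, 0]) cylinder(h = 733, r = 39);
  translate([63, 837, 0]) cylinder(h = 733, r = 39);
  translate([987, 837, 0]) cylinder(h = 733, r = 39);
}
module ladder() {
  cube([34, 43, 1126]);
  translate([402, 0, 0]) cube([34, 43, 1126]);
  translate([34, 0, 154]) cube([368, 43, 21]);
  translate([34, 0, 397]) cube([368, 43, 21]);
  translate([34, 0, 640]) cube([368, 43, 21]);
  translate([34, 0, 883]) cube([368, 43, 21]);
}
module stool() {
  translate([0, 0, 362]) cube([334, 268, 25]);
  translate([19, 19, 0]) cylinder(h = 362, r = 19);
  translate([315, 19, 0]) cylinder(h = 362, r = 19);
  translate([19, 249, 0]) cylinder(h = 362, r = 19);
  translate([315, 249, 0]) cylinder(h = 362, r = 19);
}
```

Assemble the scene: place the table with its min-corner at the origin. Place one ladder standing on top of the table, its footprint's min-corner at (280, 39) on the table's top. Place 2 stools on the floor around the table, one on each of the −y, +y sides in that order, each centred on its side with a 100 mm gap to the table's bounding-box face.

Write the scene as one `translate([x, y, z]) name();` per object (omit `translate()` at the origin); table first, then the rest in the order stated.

table();
translate([280, 39, 773]) ladder();
translate([358, -368, 0]) stool();
translate([358, 1000, 0]) stool();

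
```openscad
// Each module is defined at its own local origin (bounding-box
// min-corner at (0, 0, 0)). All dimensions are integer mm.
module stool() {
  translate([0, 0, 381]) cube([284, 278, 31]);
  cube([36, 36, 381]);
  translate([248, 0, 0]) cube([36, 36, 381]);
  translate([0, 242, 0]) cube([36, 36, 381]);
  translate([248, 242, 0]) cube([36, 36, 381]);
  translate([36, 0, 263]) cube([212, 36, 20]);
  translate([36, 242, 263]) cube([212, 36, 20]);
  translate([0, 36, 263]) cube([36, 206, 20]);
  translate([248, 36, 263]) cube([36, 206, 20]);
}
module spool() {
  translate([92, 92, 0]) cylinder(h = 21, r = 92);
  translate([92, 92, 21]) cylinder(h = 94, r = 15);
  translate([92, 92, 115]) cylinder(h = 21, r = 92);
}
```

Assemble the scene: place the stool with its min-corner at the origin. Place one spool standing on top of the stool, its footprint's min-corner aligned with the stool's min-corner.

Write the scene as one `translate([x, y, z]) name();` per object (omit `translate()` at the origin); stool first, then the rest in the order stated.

stool();
translate([0, 0, 412]) spool();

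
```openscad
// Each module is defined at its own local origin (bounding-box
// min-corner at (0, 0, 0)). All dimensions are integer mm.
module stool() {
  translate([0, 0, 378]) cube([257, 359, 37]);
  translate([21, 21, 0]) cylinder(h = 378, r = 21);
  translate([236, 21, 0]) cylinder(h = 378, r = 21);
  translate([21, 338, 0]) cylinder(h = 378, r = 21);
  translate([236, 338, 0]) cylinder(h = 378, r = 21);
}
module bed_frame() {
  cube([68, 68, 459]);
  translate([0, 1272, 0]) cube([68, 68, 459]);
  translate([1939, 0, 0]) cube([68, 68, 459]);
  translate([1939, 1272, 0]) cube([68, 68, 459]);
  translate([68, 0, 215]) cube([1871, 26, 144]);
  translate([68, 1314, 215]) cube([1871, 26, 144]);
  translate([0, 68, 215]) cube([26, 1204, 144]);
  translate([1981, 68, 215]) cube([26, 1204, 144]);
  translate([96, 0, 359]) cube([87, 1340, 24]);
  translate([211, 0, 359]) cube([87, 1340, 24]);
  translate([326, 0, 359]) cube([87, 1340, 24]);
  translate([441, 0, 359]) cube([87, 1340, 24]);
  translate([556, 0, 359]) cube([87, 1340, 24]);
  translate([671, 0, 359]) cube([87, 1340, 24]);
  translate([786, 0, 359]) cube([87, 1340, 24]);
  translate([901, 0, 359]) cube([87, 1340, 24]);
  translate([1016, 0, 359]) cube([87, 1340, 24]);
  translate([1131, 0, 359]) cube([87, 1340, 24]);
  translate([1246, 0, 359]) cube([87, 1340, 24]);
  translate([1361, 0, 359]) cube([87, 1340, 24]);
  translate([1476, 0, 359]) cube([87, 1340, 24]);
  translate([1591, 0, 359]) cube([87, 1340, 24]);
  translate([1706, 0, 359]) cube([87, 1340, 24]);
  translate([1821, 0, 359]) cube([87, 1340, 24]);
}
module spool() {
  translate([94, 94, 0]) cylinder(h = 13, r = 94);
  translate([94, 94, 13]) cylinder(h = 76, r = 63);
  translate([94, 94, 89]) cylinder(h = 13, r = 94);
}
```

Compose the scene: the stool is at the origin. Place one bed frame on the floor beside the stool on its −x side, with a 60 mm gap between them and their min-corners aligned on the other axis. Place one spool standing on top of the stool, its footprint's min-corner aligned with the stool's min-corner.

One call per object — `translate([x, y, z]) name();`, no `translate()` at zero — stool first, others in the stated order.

stool();
translate([-2067, 0, 0]) bed_frame();
translate([0, 0, 415]) spool();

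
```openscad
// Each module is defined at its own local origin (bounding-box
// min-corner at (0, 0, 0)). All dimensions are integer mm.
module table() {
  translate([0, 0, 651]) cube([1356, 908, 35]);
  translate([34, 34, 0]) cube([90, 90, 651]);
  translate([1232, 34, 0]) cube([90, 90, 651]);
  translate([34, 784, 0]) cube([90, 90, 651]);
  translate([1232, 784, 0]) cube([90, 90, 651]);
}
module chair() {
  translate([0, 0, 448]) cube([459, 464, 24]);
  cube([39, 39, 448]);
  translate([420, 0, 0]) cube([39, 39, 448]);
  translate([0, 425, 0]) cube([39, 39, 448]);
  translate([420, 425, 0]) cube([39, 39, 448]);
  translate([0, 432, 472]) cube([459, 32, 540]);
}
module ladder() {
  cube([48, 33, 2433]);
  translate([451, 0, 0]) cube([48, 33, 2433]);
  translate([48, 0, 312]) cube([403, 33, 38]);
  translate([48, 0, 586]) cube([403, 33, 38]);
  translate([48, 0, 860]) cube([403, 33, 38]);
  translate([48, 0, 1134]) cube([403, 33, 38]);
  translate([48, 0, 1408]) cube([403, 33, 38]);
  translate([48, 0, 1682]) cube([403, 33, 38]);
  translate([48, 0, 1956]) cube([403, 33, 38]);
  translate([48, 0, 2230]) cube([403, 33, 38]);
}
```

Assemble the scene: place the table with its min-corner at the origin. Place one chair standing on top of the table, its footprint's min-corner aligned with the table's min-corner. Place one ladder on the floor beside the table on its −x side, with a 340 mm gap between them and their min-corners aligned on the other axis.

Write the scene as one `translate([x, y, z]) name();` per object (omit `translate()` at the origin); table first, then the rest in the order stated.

table();
translate([0, 0, 686]) chair();
translate([-839, 0, 0]) ladder();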